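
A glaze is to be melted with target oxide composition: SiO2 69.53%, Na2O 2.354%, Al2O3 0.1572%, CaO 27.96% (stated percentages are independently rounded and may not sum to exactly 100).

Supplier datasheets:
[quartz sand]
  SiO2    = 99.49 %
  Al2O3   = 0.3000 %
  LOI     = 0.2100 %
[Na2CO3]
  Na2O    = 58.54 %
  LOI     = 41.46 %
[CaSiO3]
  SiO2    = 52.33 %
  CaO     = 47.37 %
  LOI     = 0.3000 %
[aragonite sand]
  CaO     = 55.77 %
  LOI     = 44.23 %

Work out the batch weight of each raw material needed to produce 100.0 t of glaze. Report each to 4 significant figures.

The intermediate values are printed, rounded to 4 significant digits, when written out — all arithmetic holds full precision at each step — every reported result carries a single rounding — all derived quantities (the four compositions, net glass mass, LOI, the totals, yield) are re-derived using the weight values per 100.0 t of glass at full precision as quoted within either problem or answer.
Oxide-by-oxide targets in 100.0 t glaze:
  SiO2: 69.53% × 100.0 = 69.53 t
  Na2O: 2.354% × 100.0 = 2.354 t
  Al2O3: 0.1572% × 100.0 = 0.1572 t
  CaO: 27.96% × 100.0 = 27.96 t
Oxide-by-oxide audit with the batch weights as given, on the stated basis (delivered sums recover each target once rounding is allowed for):
  SiO2: 52.40·0.9949 + 33.25·0.5233 = 69.53 t (target 69.53 t)
  Na2O: 4.021·0.5854 = 2.354 t (target 2.354 t)
  Al2O3: 52.40·0.003000 = 0.1572 t (target 0.1572 t)
  CaO: 33.25·0.4737 + 21.90·0.5577 = 27.96 t (target 27.96 t)
Mass balance on the glass: total charge less LOI = 100.0 t (the targets, summed, come to 100.0 t; against the stated basis, 100.0 t — deltas are rounding alone).
Total batch = Σ batch = 111.6 t; LOI removed, Σ of batch·LOI: 11.56 t; as yield: glass ÷ batch → 89.64%.

Batch per 100.0 t glaze:
  quartz sand: 52.40 t
  Na2CO3: 4.021 t
  CaSiO3: 33.25 t
  aragonite sand: 21.90 t
Total batch = 111.6 t; LOI loss = 11.56 t; yield = 89.64%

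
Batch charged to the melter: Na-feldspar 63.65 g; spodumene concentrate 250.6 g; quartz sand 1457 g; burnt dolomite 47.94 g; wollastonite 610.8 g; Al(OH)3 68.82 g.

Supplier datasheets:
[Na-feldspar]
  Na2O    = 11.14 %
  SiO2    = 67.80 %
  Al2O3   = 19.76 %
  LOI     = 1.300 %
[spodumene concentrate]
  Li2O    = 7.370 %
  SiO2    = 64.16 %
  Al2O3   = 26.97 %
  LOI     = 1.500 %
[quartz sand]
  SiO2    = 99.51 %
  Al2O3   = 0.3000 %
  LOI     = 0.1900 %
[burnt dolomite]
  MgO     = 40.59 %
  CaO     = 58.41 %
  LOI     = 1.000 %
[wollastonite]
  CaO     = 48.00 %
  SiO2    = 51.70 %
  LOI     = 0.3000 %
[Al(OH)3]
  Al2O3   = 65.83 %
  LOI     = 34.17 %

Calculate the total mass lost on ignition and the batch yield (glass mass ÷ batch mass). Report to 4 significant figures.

Exact precision is kept at every stage. In-progress results are printed (rounded to four significant figures) between the steps; each reported value is rounded only once — derived quantities, including net glass mass, the yield, totals, the six compositions, ignition loss, are recomputed from the weighed amounts per 2466 g of glass in full precision as quoted within either problem or answer.
Loss on ignition, line by line:
  Na-feldspar: 63.65 × 0.01300 = 0.8274 g
  spodumene concentrate: 250.6 × 0.01500 = 3.759 g
  quartz sand: 1457 × 0.001900 = 2.768 g
  burnt dolomite: 47.94 × 0.01000 = 0.4794 g
  wollastonite: 610.8 × 0.003000 = 1.832 g
  Al(OH)3: 68.82 × 0.3417 = 23.52 g
Total LOI = 33.18 g
Glass = batch − LOI = 2499 − 33.18 = 2466 g

LOI loss = 33.18 g; glass = 2466 g; yield = 98.67%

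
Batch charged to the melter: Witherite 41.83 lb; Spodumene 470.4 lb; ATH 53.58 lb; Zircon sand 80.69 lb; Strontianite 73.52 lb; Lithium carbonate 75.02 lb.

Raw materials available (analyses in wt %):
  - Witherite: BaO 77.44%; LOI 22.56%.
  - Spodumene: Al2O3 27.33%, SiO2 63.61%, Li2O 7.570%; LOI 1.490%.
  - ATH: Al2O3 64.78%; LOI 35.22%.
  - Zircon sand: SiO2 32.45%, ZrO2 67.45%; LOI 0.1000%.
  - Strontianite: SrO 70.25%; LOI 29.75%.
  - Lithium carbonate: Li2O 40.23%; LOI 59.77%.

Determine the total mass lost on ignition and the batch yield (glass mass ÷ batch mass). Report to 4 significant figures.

LOI loss = 102.1 lb; glass = 692.9 lb; yield = 87.16%

The working math holds exact precision through the solve — working values are shown (rounded to 4 significant digits) on the page; each reported result carries a single rounding; derived quantities, including totals, ignition loss, six oxide percentages, net glass mass, yield, are computed using the weight values for 692.9 lb of glass in full precision, precisely as stated by the question or the answer.
Material-by-material LOI:
  Witherite: 41.83 × 0.2256 = 9.437 lb
  Spodumene: 470.4 × 0.01490 = 7.009 lb
  ATH: 53.58 × 0.3522 = 18.87 lb
  Zircon sand: 80.69 × 0.001000 = 0.08069 lb
  Strontianite: 73.52 × 0.2975 = 21.87 lb
  Lithium carbonate: 75.02 × 0.5977 = 44.84 lb
Total LOI = 102.1 lb
Glass = batch − LOI = 795.0 − 102.1 = 692.9 lb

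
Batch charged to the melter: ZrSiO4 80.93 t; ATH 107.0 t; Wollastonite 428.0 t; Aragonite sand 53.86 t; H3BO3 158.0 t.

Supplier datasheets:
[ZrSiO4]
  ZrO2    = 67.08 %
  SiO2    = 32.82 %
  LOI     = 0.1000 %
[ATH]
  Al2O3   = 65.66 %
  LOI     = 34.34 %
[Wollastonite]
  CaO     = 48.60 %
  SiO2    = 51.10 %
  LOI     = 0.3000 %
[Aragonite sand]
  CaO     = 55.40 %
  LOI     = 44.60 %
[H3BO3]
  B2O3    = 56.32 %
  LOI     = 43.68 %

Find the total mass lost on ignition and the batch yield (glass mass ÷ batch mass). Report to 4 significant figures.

LOI loss = 131.1 t; glass = 696.6 t; yield = 84.16%

All internal work maintains full precision end to end; rounding to four significant digits applies to each in-between result as shown. Every reported result undergoes a single rounding — derived quantities (the yield, ignition loss, five oxide percentages, totals, glass mass) are recomputed at full float precision starting from the weights for 696.6 t of glass, as set out in the problem or the answer.
Ignition loss by material:
  ZrSiO4: 80.93 × 0.001000 = 0.08093 t
  ATH: 107.0 × 0.3434 = 36.74 t
  Wollastonite: 428.0 × 0.003000 = 1.284 t
  Aragonite sand: 53.86 × 0.4460 = 24.02 t
  H3BO3: 158.0 × 0.4368 = 69.01 t
Total LOI = 131.1 t
Glass = batch − LOI = 827.8 − 131.1 = 696.6 t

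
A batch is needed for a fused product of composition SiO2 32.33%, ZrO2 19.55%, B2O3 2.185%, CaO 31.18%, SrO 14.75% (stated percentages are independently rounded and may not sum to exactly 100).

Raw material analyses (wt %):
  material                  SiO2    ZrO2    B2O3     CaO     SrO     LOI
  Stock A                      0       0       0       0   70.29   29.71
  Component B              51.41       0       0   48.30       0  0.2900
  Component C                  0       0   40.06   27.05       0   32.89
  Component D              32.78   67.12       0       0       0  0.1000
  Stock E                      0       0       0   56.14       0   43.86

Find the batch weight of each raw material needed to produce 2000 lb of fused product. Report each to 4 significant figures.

Batch per 2000 lb fused product:
  Stock A: 419.7 lb
  Component B: 886.3 lb
  Component C: 109.1 lb
  Component D: 582.5 lb
  Stock E: 295.7 lb
Total batch = 2293 lb; LOI loss = 293.4 lb; yield = 87.21%

All internal work runs at full float precision through every step. Values along the way appear, rounded to 4 significant figures, as written. Exactly one rounding goes into every reported figure — all derived quantities (LOI, net glass mass, five oxide percentages, totals, the yield) are recomputed in full precision starting from the weights at 2000 lb of glass, as given in problem or answer.
The oxide mass targets at 2000 lb fused product:
  SiO2: 32.33% × 2000 = 646.6 lb
  ZrO2: 19.55% × 2000 = 391.0 lb
  B2O3: 2.185% × 2000 = 43.70 lb
  CaO: 31.18% × 2000 = 623.6 lb
  SrO: 14.75% × 2000 = 295.0 lb
Balance tally, oxide-wise, with the batch weights as given, on the stated basis (each sum matches its target mass exact up to rounding of places):
  SiO2: 886.3·0.5141 + 582.5·0.3278 = 646.6 lb (target 646.6 lb)
  ZrO2: 582.5·0.6712 = 391.0 lb (target 391.0 lb)
  B2O3: 109.1·0.4006 = 43.71 lb (target 43.70 lb)
  CaO: 886.3·0.4830 + 109.1·0.2705 + 295.7·0.5614 = 623.6 lb (target 623.6 lb)
  SrO: 419.7·0.7029 = 295.0 lb (target 295.0 lb)
Glass-mass closure: Σ batch − LOI loss = 2000 lb (oxide target masses add up to 2000 lb; with the basis standing at 2000 lb — rounding explains the deltas).
Adding the batch up: Σ batch = 2293 lb; Σ batch·LOI gives LOI loss = 293.4 lb; yield = glass ÷ total batch = 87.21%.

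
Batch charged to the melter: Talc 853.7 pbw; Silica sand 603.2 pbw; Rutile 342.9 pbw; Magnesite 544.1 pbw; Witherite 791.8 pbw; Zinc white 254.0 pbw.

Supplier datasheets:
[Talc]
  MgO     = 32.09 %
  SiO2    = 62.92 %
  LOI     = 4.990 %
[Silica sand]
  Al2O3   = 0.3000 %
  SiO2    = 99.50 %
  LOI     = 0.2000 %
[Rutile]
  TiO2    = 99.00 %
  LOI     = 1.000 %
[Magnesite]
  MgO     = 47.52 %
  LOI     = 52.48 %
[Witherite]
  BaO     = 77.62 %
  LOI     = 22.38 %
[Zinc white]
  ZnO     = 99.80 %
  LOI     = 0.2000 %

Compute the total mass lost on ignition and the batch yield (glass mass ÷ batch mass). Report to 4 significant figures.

Each numeric step maintains full float precision end to end; in-progress results are shown rounded to four significant digits when written out. Each reported result is rounded only once. All derived quantities (six oxide percentages, the totals, glass mass, the yield, LOI) are recomputed from the batch weights at 2879 pbw of glass in exact precision as they appear in problem or answer.
Ignition loss by material:
  Talc: 853.7 × 0.04990 = 42.60 pbw
  Silica sand: 603.2 × 0.002000 = 1.206 pbw
  Rutile: 342.9 × 0.01000 = 3.429 pbw
  Magnesite: 544.1 × 0.5248 = 285.5 pbw
  Witherite: 791.8 × 0.2238 = 177.2 pbw
  Zinc white: 254.0 × 0.002000 = 0.5080 pbw
Total LOI = 510.5 pbw
Glass = batch − LOI = 3390 − 510.5 = 2879 pbw

LOI loss = 510.5 pbw; glass = 2879 pbw; yield = 84.94%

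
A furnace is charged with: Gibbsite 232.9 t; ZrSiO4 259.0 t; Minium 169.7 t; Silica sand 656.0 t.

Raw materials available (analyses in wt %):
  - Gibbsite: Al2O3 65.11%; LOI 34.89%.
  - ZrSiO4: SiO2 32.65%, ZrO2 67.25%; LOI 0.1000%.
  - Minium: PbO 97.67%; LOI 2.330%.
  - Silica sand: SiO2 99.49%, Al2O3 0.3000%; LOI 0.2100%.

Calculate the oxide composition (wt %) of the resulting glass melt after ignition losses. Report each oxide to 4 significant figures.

Glass mass = 1231 t (batch 1318 − LOI 86.85).
Composition: SiO2 59.90%, ZrO2 14.15%, PbO 13.47%, Al2O3 12.48%

Intermediates are displayed, rounded to 4 significant figures, as written. Each numeric step keeps full float precision from first step to last. Each reported value takes a single rounding — all derived quantities, including the four compositions, LOI, glass mass, totals, the yield, are rebuilt starting from the weights per 1231 t of glass at full precision as set out in the question or the answer.
Oxide-by-oxide delivered mass:
  SiO2: 259.0·0.3265 + 656.0·0.9949 = 737.2 t
  ZrO2: 259.0·0.6725 = 174.2 t
  PbO: 169.7·0.9767 = 165.7 t
  Al2O3: 232.9·0.6511 + 656.0·0.003000 = 153.6 t
LOI: 232.9·0.3489 + 259.0·0.001000 + 169.7·0.02330 + 656.0·0.002100 = 86.85 t
Net of LOI, the glass mass = 1318 − 86.85 = 1231 t (the oxide masses sum to this)
percent by weight: oxide/glass ×100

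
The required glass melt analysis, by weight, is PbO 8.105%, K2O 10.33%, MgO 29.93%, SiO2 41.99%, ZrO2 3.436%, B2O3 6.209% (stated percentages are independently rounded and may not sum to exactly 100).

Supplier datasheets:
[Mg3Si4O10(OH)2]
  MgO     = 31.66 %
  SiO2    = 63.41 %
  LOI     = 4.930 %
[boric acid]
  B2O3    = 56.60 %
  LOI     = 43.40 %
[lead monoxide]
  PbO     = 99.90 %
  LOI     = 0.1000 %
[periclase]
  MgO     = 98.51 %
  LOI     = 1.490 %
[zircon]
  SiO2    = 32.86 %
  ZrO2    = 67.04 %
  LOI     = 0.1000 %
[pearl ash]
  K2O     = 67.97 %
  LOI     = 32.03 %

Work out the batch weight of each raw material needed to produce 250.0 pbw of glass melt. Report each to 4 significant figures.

The working math keeps full float precision at each step. Rounding to 4 significant figures applies to each mid-chain value as shown. Each reported figure is rounded once only — all derived quantities, which include the yield, the six compositions, net glass mass, the totals, ignition loss, are re-derived at exact precision, as written in question or answer, using the weight values per 250.0 pbw of glass.
Per-oxide target masses for 250.0 pbw glass melt:
  PbO: 8.105% × 250.0 = 20.26 pbw
  K2O: 10.33% × 250.0 = 25.82 pbw
  MgO: 29.93% × 250.0 = 74.82 pbw
  SiO2: 41.99% × 250.0 = 105.0 pbw
  ZrO2: 3.436% × 250.0 = 8.590 pbw
  B2O3: 6.209% × 250.0 = 15.52 pbw
Checking each oxide sum from the weights as reported, at the basis given (target by target, the sums agree once rounding is allowed for):
  PbO: 20.28·0.9990 = 20.26 pbw (target 20.26 pbw)
  K2O: 37.99·0.6797 = 25.82 pbw (target 25.82 pbw)
  MgO: 158.9·0.3166 + 24.89·0.9851 = 74.83 pbw (target 74.82 pbw)
  SiO2: 158.9·0.6341 + 12.81·0.3286 = 105.0 pbw (target 105.0 pbw)
  ZrO2: 12.81·0.6704 = 8.588 pbw (target 8.590 pbw)
  B2O3: 27.42·0.5660 = 15.52 pbw (target 15.52 pbw)
Consistency of the glass mass: net batch after ignition = 250.0 pbw (summing oxide targets gives 250.0 pbw; with the basis standing at 250.0 pbw — any gap is answer rounding).
Adding the batch up: Σ batch = 282.3 pbw; LOI loss = Σ batch·LOI = 32.31 pbw; yield, glass over the total, = 88.56%.

Batch per 250.0 pbw glass melt:
  Mg3Si4O10(OH)2: 158.9 pbw
  boric acid: 27.42 pbw
  lead monoxide: 20.28 pbw
  periclase: 24.89 pbw
  zircon: 12.81 pbw
  pearl ash: 37.99 pbw
Total batch = 282.3 pbw; LOI loss = 32.31 pbw; yield = 88.56%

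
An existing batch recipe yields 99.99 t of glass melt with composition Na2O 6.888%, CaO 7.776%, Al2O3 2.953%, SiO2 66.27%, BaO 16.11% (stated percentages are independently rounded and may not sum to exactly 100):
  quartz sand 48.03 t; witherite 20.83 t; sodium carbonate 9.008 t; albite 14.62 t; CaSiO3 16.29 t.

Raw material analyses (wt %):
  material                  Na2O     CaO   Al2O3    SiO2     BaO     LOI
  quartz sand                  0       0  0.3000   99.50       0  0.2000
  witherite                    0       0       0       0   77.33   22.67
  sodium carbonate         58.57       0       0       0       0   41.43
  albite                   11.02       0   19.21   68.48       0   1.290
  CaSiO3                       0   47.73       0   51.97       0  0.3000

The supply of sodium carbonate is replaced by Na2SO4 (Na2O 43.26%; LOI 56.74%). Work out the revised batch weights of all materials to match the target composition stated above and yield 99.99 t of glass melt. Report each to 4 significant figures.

Revised batch per 99.99 t glass melt:
  quartz sand: 48.03 t
  witherite: 20.83 t
  Na2SO4: 12.20 t
  albite: 14.62 t
  CaSiO3: 16.29 t
Total batch = 112.0 t; LOI loss = 11.98 t

Every computation keeps full precision through every step. The intermediate values are displayed, rounded to four significant figures, in the working — every reported number receives exactly one rounding; the derived quantities, which include the five compositions, glass mass, the totals, LOI, yield, are recomputed at full float precision, as set out in question or answer, starting from the weights at 99.99 t of glass.
Oxide-by-oxide targets in 99.99 t glass melt:
  Na2O: 6.888% × 99.99 = 6.887 t
  CaO: 7.776% × 99.99 = 7.775 t
  Al2O3: 2.953% × 99.99 = 2.953 t
  SiO2: 66.27% × 99.99 = 66.26 t
  BaO: 16.11% × 99.99 = 16.11 t
Checking each oxide sum with the batch weights as given, relative to the basis at hand (summed amounts equal target values up to rounding of the answer):
  Na2O: 12.20·0.4326 + 14.62·0.1102 = 6.889 t (target 6.887 t)
  CaO: 16.29·0.4773 = 7.775 t (target 7.775 t)
  Al2O3: 48.03·0.003000 + 14.62·0.1921 = 2.953 t (target 2.953 t)
  SiO2: 48.03·0.9950 + 14.62·0.6848 + 16.29·0.5197 = 66.27 t (target 66.26 t)
  BaO: 20.83·0.7733 = 16.11 t (target 16.11 t)
Glass-mass bookkeeping: batch Σ − ignition loss = 99.99 t (targets for the oxides total 99.99 t; versus the stated basis of 99.99 t — deltas are rounding alone).
Summing the batch: Σ batch = 112.0 t; Σ batch·LOI gives LOI loss = 11.98 t; the yield ratio, glass ÷ batch: 89.30%.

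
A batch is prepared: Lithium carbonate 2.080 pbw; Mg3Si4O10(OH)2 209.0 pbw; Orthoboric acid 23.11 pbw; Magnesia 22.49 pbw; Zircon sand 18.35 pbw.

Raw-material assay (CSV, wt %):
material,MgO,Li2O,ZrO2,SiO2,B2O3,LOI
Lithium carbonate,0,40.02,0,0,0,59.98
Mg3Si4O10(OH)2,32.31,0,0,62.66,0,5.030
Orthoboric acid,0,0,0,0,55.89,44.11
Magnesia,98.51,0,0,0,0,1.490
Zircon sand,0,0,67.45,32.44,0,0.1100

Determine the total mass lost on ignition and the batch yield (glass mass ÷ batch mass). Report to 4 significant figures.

LOI loss = 22.31 pbw; glass = 252.7 pbw; yield = 91.89%

In-progress results are printed, rounded to four significant figures, in the printout; the working math holds full float precision at each step. Every reported value is rounded once only — the derived quantities, including the five compositions, ignition loss, the totals, net glass mass, the yield, are computed from the batch weights on 252.7 pbw of glass in exact precision, as they appear in either problem or answer.
Each material's LOI contribution:
  Lithium carbonate: 2.080 × 0.5998 = 1.248 pbw
  Mg3Si4O10(OH)2: 209.0 × 0.05030 = 10.51 pbw
  Orthoboric acid: 23.11 × 0.4411 = 10.19 pbw
  Magnesia: 22.49 × 0.01490 = 0.3351 pbw
  Zircon sand: 18.35 × 0.001100 = 0.02019 pbw
Total LOI = 22.31 pbw
Glass = batch − LOI = 275.0 − 22.31 = 252.7 pbw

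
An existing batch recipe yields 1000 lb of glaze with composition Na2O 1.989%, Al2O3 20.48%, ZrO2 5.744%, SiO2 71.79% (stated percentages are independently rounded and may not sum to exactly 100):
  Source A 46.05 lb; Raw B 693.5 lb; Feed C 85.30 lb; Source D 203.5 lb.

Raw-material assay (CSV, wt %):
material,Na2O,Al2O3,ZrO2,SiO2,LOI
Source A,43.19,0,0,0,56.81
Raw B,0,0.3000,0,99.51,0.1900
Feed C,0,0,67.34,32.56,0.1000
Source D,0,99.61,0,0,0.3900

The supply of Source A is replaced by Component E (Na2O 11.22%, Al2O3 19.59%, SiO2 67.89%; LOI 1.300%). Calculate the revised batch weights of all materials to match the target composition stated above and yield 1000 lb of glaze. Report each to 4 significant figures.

Revised batch per 1000 lb glaze:
  Component E: 177.3 lb
  Raw B: 572.6 lb
  Feed C: 85.30 lb
  Source D: 169.0 lb
Total batch = 1004 lb; LOI loss = 4.137 lb

Each numeric step carries full precision through every step. The intermediate values are shown with 4-significant-figure rounding alongside each step. A single rounding finalizes each reported value; all derived quantities, which include totals, ignition loss, net glass mass, yield, four oxide percentages, are re-derived at full precision, as written in either problem or answer, starting from the weights per 1000 lb of glass.
Oxide-by-oxide targets in 1000 lb glaze:
  Na2O: 1.989% × 1000 = 19.89 lb
  Al2O3: 20.48% × 1000 = 204.8 lb
  ZrO2: 5.744% × 1000 = 57.44 lb
  SiO2: 71.79% × 1000 = 717.9 lb
Verifying the oxide balance using the reported weights, versus the basis set out (summed amounts equal target values inside rounding margins):
  Na2O: 177.3·0.1122 = 19.89 lb (target 19.89 lb)
  Al2O3: 177.3·0.1959 + 572.6·0.003000 + 169.0·0.9961 = 204.8 lb (target 204.8 lb)
  ZrO2: 85.30·0.6734 = 57.44 lb (target 57.44 lb)
  SiO2: 177.3·0.6789 + 572.6·0.9951 + 85.30·0.3256 = 717.9 lb (target 717.9 lb)
Glass mass check: Σ batch − LOI loss = 1000 lb (the targets, summed, come to 1000 lb; stated basis 1000 lb — differing by rounding only).
Summing the batch: Σ batch = 1004 lb; loss to ignition Σ batch·LOI = 4.137 lb; yield, glass over the total, = 99.59%.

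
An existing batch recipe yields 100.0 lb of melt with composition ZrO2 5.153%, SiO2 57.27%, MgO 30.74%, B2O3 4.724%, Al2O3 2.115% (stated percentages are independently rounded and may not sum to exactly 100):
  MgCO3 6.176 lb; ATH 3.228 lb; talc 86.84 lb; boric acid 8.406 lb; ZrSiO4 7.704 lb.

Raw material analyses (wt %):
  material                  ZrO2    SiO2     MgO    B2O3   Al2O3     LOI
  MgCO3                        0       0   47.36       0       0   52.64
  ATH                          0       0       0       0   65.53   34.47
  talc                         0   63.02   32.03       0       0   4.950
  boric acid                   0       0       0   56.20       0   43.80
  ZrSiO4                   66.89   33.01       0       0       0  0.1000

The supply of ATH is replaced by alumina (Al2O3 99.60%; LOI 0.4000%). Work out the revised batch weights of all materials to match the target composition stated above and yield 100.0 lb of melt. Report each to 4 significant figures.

Revised batch per 100.0 lb melt:
  MgCO3: 6.176 lb
  alumina: 2.123 lb
  talc: 86.84 lb
  boric acid: 8.406 lb
  ZrSiO4: 7.704 lb
Total batch = 111.2 lb; LOI loss = 11.25 lb

Full float precision is held end to end. In-progress results are shown (rounded to 4 significant digits) within the worked lines. A single rounding yields every reported figure — derived quantities are recomputed from the batch weights for 100.0 lb of glass in full float precision (ignition loss, totals, yield, five oxide percentages, glass mass), as given in the problem or the answer.
Oxide mass targets, per 100.0 lb melt:
  ZrO2: 5.153% × 100.0 = 5.153 lb
  SiO2: 57.27% × 100.0 = 57.27 lb
  MgO: 30.74% × 100.0 = 30.74 lb
  B2O3: 4.724% × 100.0 = 4.724 lb
  Al2O3: 2.115% × 100.0 = 2.115 lb
A balance pass over the oxides, given the weights on record, versus the basis set out (delivered sums recover each target inside rounding margins):
  ZrO2: 7.704·0.6689 = 5.153 lb (target 5.153 lb)
  SiO2: 86.84·0.6302 + 7.704·0.3301 = 57.27 lb (target 57.27 lb)
  MgO: 6.176·0.4736 + 86.84·0.3203 = 30.74 lb (target 30.74 lb)
  B2O3: 8.406·0.5620 = 4.724 lb (target 4.724 lb)
  Al2O3: 2.123·0.9960 = 2.115 lb (target 2.115 lb)
The glass-mass cross-check: the batch minus its LOI: 100.0 lb (the Σ of target masses is 100.0 lb; with the basis standing at 100.0 lb — differing by rounding only).
Total batch = Σ batch = 111.2 lb; the LOI term Σ batch·LOI equals 11.25 lb; yield, glass over the total, = 89.89%.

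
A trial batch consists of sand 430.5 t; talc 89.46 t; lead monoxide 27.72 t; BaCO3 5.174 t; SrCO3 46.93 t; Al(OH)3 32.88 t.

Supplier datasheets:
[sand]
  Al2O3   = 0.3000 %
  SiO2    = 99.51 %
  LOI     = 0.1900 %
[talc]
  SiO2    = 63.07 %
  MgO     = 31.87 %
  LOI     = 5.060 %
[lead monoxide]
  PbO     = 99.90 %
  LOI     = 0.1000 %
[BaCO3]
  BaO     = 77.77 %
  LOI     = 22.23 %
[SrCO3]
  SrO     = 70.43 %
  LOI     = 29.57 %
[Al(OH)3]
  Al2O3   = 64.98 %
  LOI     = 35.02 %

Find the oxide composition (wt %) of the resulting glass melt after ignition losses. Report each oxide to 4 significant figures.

Glass mass = 600.7 t (batch 632.7 − LOI 31.91).
Composition: Al2O3 3.771%, BaO 0.6698%, SiO2 80.70%, MgO 4.746%, PbO 4.610%, SrO 5.502%

Mid-chain values are displayed (rounded to four significant digits) across the worked steps — the working math runs at exact precision from start to finish — exactly one rounding goes into each reported value; all derived quantities (the totals, ignition loss, six oxide percentages, net glass mass, yield) are carried in full precision using the weight values for 600.7 t of glass, as they appear in problem or answer.
What the batch supplies per oxide:
  Al2O3: 430.5·0.003000 + 32.88·0.6498 = 22.66 t
  BaO: 5.174·0.7777 = 4.024 t
  SiO2: 430.5·0.9951 + 89.46·0.6307 = 484.8 t
  MgO: 89.46·0.3187 = 28.51 t
  PbO: 27.72·0.9990 = 27.69 t
  SrO: 46.93·0.7043 = 33.05 t
LOI: 430.5·0.001900 + 89.46·0.05060 + 27.72·0.001000 + 5.174·0.2223 + 46.93·0.2957 + 32.88·0.3502 = 31.91 t
batch − LOI leaves glass = 632.7 − 31.91 = 600.7 t (= Σ oxide masses)
percent share: oxide ÷ glass, ×100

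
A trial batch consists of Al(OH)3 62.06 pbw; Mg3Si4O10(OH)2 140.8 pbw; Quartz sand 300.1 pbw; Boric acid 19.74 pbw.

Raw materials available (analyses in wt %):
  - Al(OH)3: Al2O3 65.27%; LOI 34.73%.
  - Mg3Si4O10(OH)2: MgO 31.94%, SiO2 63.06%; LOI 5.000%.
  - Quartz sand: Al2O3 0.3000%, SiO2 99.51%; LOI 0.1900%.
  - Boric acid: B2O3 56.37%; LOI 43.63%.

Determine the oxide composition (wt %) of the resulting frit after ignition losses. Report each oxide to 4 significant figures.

Glass mass = 484.9 pbw (batch 522.7 − LOI 37.78).
Composition: Al2O3 8.539%, MgO 9.274%, B2O3 2.295%, SiO2 79.89%

Full precision is maintained at all times — mid-chain values are displayed with 4-significant-figure rounding when written out — every reported figure includes exactly one rounding; all derived quantities (totals, ignition loss, net glass mass, the yield, the four compositions) are recomputed at full float precision from the batch weights on 484.9 pbw of glass precisely as stated by the problem or answer text.
Mass of each oxide from the mix:
  Al2O3: 62.06·0.6527 + 300.1·0.003000 = 41.41 pbw
  MgO: 140.8·0.3194 = 44.97 pbw
  B2O3: 19.74·0.5637 = 11.13 pbw
  SiO2: 140.8·0.6306 + 300.1·0.9951 = 387.4 pbw
LOI: 62.06·0.3473 + 140.8·0.05000 + 300.1·0.001900 + 19.74·0.4363 = 37.78 pbw
Glass = total batch minus LOI = 522.7 − 37.78 = 484.9 pbw (= the summed oxide contributions)
each wt % is 100 × oxide ÷ glass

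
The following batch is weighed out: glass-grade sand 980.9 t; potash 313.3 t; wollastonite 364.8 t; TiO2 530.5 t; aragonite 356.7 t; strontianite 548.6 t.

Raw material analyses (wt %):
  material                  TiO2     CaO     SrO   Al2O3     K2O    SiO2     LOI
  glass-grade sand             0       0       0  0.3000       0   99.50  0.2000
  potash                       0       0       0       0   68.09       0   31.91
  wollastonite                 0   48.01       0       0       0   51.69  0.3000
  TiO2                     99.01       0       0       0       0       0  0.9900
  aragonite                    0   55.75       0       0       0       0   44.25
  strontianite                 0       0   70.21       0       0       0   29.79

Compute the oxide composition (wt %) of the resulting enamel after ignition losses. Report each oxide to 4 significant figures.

Each numeric step runs at full precision at each step. Mid-chain values are shown with 4-significant-digit rounding as written — each reported value takes just one rounding — all derived quantities, including totals, six oxide percentages, yield, glass mass, LOI, are rebuilt starting from the weights per 2665 t of glass in full precision as quoted within problem or answer.
Oxide-by-oxide delivered mass:
  TiO2: 530.5·0.9901 = 525.2 t
  CaO: 364.8·0.4801 + 356.7·0.5575 = 374.0 t
  SrO: 548.6·0.7021 = 385.2 t
  Al2O3: 980.9·0.003000 = 2.943 t
  K2O: 313.3·0.6809 = 213.3 t
  SiO2: 980.9·0.9950 + 364.8·0.5169 = 1165 t
LOI: 980.9·0.002000 + 313.3·0.3191 + 364.8·0.003000 + 530.5·0.009900 + 356.7·0.4425 + 548.6·0.2979 = 429.5 t
batch − LOI leaves glass = 3095 − 429.5 = 2665 t (consistent with Σ oxide mass)
percent share: oxide ÷ glass, ×100

Glass mass = 2665 t (batch 3095 − LOI 429.5).
Composition: TiO2 19.71%, CaO 14.03%, SrO 14.45%, Al2O3 0.1104%, K2O 8.004%, SiO2 43.69%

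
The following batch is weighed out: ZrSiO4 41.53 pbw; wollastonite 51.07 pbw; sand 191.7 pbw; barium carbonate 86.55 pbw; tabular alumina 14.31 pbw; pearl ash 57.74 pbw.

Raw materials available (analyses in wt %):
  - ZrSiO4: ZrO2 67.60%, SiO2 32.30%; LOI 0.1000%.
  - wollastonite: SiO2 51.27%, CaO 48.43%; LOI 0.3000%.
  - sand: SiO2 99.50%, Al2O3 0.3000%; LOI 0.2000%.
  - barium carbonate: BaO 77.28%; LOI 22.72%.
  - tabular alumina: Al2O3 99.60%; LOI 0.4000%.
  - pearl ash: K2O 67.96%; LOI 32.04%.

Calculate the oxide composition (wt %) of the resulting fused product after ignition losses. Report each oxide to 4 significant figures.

Glass mass = 404.1 pbw (batch 442.9 − LOI 38.80).
Composition: ZrO2 6.947%, SiO2 57.00%, BaO 16.55%, K2O 9.710%, Al2O3 3.669%, CaO 6.121%

Each numeric step runs at full float precision in all steps — in-progress results are displayed rounded to four significant digits when written out. Exactly one rounding is applied to every reported result. All derived quantities (yield, LOI, the totals, the six compositions, net glass mass) are rebuilt in full float precision from the weighed amounts at 404.1 pbw of glass as given in question or answer.
Delivered oxide masses:
  ZrO2: 41.53·0.6760 = 28.07 pbw
  SiO2: 41.53·0.3230 + 51.07·0.5127 + 191.7·0.9950 = 230.3 pbw
  BaO: 86.55·0.7728 = 66.89 pbw
  K2O: 57.74·0.6796 = 39.24 pbw
  Al2O3: 191.7·0.003000 + 14.31·0.9960 = 14.83 pbw
  CaO: 51.07·0.4843 = 24.73 pbw
LOI: 41.53·0.001000 + 51.07·0.003000 + 191.7·0.002000 + 86.55·0.2272 + 14.31·0.004000 + 57.74·0.3204 = 38.80 pbw
batch − LOI leaves glass = 442.9 − 38.80 = 404.1 pbw (the oxide masses sum to this)
wt %: oxide over glass, times 100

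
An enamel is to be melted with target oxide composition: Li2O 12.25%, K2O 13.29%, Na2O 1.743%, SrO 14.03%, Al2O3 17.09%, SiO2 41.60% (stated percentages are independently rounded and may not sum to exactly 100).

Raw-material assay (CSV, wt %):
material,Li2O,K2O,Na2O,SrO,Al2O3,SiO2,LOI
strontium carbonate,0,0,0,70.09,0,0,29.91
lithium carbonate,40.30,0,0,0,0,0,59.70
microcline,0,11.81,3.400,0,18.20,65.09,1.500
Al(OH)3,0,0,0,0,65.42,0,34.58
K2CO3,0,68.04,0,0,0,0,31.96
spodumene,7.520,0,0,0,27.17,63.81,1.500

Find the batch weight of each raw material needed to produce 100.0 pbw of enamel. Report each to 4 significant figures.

Batch per 100.0 pbw enamel:
  strontium carbonate: 20.02 pbw
  lithium carbonate: 27.99 pbw
  microcline: 51.26 pbw
  Al(OH)3: 6.504 pbw
  K2CO3: 10.63 pbw
  spodumene: 12.90 pbw
Total batch = 129.3 pbw; LOI loss = 29.31 pbw; yield = 77.33%

Mid-chain values appear (rounded to 4 significant digits) at each printed step; the working math keeps full precision at every stage — every reported value is rounded exactly once. Derived quantities (glass mass, LOI, six oxide percentages, the yield, the totals) are carried from the batch weights on 100.0 pbw of glass at full float precision exactly as printed in question or answer.
Per-oxide target masses for 100.0 pbw enamel:
  Li2O: 12.25% × 100.0 = 12.25 pbw
  K2O: 13.29% × 100.0 = 13.29 pbw
  Na2O: 1.743% × 100.0 = 1.743 pbw
  SrO: 14.03% × 100.0 = 14.03 pbw
  Al2O3: 17.09% × 100.0 = 17.09 pbw
  SiO2: 41.60% × 100.0 = 41.60 pbw
Checking each oxide sum on the weights just shown, on the stated basis (oxide sums agree with the targets within answer rounding):
  Li2O: 27.99·0.4030 + 12.90·0.07520 = 12.25 pbw (target 12.25 pbw)
  K2O: 51.26·0.1181 + 10.63·0.6804 = 13.29 pbw (target 13.29 pbw)
  Na2O: 51.26·0.03400 = 1.743 pbw (target 1.743 pbw)
  SrO: 20.02·0.7009 = 14.03 pbw (target 14.03 pbw)
  Al2O3: 51.26·0.1820 + 6.504·0.6542 + 12.90·0.2717 = 17.09 pbw (target 17.09 pbw)
  SiO2: 51.26·0.6509 + 12.90·0.6381 = 41.60 pbw (target 41.60 pbw)
Glass-mass sanity pass: net batch after ignition = 100.0 pbw (targets for the oxides total 100.0 pbw; basis as stated: 100.0 pbw — a pure rounding effect).
Total batch = Σ batch = 129.3 pbw; the LOI term Σ batch·LOI equals 29.31 pbw; yield: glass divided by total = 77.33%.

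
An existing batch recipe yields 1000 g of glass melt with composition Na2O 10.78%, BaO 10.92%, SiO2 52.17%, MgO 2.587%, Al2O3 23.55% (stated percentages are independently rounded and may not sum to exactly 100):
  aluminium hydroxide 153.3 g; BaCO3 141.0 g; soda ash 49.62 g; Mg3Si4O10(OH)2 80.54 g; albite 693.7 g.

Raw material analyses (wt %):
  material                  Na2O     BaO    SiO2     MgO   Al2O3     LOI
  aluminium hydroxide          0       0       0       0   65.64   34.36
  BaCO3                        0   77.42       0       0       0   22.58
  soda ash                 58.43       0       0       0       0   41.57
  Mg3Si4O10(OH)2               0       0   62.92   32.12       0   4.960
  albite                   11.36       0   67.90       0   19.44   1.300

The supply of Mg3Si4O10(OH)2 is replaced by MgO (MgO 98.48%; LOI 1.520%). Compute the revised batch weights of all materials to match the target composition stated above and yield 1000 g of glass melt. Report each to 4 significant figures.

Working values are shown rounded to 4 significant figures at each printed step. The working math keeps full float precision all the way through. A single rounding produces each reported result. The derived quantities, which include the five compositions, ignition loss, net glass mass, the totals, yield, are recomputed in full float precision, as set out in the problem or answer text, starting from the weights per 1000 g of glass.
Oxide-by-oxide targets in 1000 g glass melt:
  Na2O: 10.78% × 1000 = 107.8 g
  BaO: 10.92% × 1000 = 109.2 g
  SiO2: 52.17% × 1000 = 521.7 g
  MgO: 2.587% × 1000 = 25.87 g
  Al2O3: 23.55% × 1000 = 235.5 g
Checking each oxide sum using the reported weights, on the stated basis (oxide sums agree with the targets net of answer rounding effects):
  Na2O: 35.11·0.5843 + 768.3·0.1136 = 107.8 g (target 107.8 g)
  BaO: 141.0·0.7742 = 109.2 g (target 109.2 g)
  SiO2: 768.3·0.6790 = 521.7 g (target 521.7 g)
  MgO: 26.27·0.9848 = 25.87 g (target 25.87 g)
  Al2O3: 131.2·0.6564 + 768.3·0.1944 = 235.5 g (target 235.5 g)
Mass balance on the glass: the batch minus its LOI: 1000 g (targets for the oxides total 1000 g; the stated basis being 1000 g — a pure rounding effect).
Batch total: Σ batch = 1102 g; LOI loss = Σ batch·LOI = 101.9 g; glass ÷ batch gives a yield of 90.75%.

Revised batch per 1000 g glass melt:
  aluminium hydroxide: 131.2 g
  BaCO3: 141.0 g
  soda ash: 35.11 g
  MgO: 26.27 g
  albite: 768.3 g
Total batch = 1102 g; LOI loss = 101.9 g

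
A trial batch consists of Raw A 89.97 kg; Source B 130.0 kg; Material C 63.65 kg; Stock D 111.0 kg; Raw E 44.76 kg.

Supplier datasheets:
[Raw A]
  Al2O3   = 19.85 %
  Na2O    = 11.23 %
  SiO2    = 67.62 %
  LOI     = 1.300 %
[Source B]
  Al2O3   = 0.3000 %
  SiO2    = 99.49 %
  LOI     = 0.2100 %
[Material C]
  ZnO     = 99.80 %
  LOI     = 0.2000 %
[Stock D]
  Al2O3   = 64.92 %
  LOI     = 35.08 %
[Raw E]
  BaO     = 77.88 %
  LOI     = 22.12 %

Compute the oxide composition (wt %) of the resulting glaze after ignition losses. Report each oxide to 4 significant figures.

All arithmetic maintains full precision from first step to last — rounding to 4 significant digits applies to each in-between result as printed — each reported figure takes just one rounding; derived quantities, which include five oxide percentages, net glass mass, the yield, LOI, totals, are carried at exact precision, as set out in problem or answer, using the weight values for 389.0 kg of glass.
What the batch supplies per oxide:
  Al2O3: 89.97·0.1985 + 130.0·0.003000 + 111.0·0.6492 = 90.31 kg
  BaO: 44.76·0.7788 = 34.86 kg
  ZnO: 63.65·0.9980 = 63.52 kg
  Na2O: 89.97·0.1123 = 10.10 kg
  SiO2: 89.97·0.6762 + 130.0·0.9949 = 190.2 kg
LOI: 89.97·0.01300 + 130.0·0.002100 + 63.65·0.002000 + 111.0·0.3508 + 44.76·0.2212 = 50.41 kg
batch − LOI leaves glass = 439.4 − 50.41 = 389.0 kg (equal to the oxide-mass sum)
percent share: oxide ÷ glass, ×100

Glass mass = 389.0 kg (batch 439.4 − LOI 50.41).
Composition: Al2O3 23.22%, BaO 8.962%, ZnO 16.33%, Na2O 2.598%, SiO2 48.89%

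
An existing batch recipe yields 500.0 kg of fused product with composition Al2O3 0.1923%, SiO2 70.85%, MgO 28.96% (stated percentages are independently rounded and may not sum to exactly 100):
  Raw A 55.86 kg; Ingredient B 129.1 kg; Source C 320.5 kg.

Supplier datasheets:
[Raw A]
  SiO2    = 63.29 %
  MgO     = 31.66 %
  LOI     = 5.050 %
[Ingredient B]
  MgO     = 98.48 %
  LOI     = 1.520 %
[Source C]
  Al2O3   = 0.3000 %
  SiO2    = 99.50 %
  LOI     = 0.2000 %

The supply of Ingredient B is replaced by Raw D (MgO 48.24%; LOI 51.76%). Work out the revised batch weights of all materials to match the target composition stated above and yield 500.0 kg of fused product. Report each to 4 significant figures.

The working math maintains full precision end to end — intermediates appear, with 4-significant-figure rounding, alongside each step — every reported figure is rounded once only; the derived quantities (totals, net glass mass, the three compositions, the yield, LOI) are recomputed at full float precision starting from the weights per 500.0 kg of glass precisely as stated by the problem or the answer.
Target masses of each oxide per 500.0 kg fused product:
  Al2O3: 0.1923% × 500.0 = 0.9615 kg
  SiO2: 70.85% × 500.0 = 354.2 kg
  MgO: 28.96% × 500.0 = 144.8 kg
A balance pass over the oxides, per the reported batch figures, for the quoted basis mass (target by target, the sums agree once rounding is allowed for):
  Al2O3: 320.5·0.003000 = 0.9615 kg (target 0.9615 kg)
  SiO2: 55.86·0.6329 + 320.5·0.9950 = 354.3 kg (target 354.2 kg)
  MgO: 55.86·0.3166 + 263.5·0.4824 = 144.8 kg (target 144.8 kg)
Mass balance on the glass: the batch minus its LOI: 500.0 kg (summing oxide targets gives 500.0 kg; with the basis standing at 500.0 kg — differing by rounding only).
Total batch = Σ batch = 639.9 kg; LOI removed, Σ of batch·LOI: 139.8 kg; yield = glass ÷ total batch = 78.14%.

Revised batch per 500.0 kg fused product:
  Raw A: 55.86 kg
  Raw D: 263.5 kg
  Source C: 320.5 kg
Total batch = 639.9 kg; LOI loss = 139.8 kg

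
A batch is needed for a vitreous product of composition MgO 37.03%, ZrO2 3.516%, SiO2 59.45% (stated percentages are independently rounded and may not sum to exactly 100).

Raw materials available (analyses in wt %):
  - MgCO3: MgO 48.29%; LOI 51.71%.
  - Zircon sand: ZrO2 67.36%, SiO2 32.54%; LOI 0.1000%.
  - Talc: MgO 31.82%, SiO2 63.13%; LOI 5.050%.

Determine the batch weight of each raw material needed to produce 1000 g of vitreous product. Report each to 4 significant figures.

Each numeric step carries full precision at every stage; intermediates are printed, rounded to four significant digits, on the page; each reported number is rounded just once; the derived quantities, including the three compositions, LOI, glass mass, yield, totals, are carried using the weight values for 1000 g of glass in full precision, as given in the problem or answer text.
Per-oxide target masses for 1000 g vitreous product:
  MgO: 37.03% × 1000 = 370.3 g
  ZrO2: 3.516% × 1000 = 35.16 g
  SiO2: 59.45% × 1000 = 594.5 g
Oxide-by-oxide audit with the batch weights as given, against the basis in use (every target is met by its sum modulo rounding of the values):
  MgO: 164.0·0.4829 + 914.8·0.3182 = 370.3 g (target 370.3 g)
  ZrO2: 52.20·0.6736 = 35.16 g (target 35.16 g)
  SiO2: 52.20·0.3254 + 914.8·0.6313 = 594.5 g (target 594.5 g)
Auditing the glass mass value: the batch minus its LOI: 999.9 g (the Σ of target masses is 1000 g; against the stated basis, 1000 g — deltas are rounding alone).
Adding the batch up: Σ batch = 1131 g; ignition loss, Σ(batch × LOI) = 131.1 g; yield: glass divided by total = 88.41%.

Batch per 1000 g vitreous product:
  MgCO3: 164.0 g
  Zircon sand: 52.20 g
  Talc: 914.8 g
Total batch = 1131 g; LOI loss = 131.1 g; yield = 88.41%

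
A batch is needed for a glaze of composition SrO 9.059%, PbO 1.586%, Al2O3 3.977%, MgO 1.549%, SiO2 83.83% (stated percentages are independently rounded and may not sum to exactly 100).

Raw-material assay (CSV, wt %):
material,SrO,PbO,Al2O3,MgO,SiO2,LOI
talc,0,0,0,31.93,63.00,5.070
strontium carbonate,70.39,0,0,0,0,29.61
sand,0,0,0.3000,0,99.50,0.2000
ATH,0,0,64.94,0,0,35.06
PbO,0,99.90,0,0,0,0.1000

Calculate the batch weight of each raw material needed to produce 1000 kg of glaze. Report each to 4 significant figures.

Batch per 1000 kg glaze:
  talc: 48.51 kg
  strontium carbonate: 128.7 kg
  sand: 811.8 kg
  ATH: 57.49 kg
  PbO: 15.88 kg
Total batch = 1062 kg; LOI loss = 62.36 kg; yield = 94.13%

The whole derivation carries full precision from first step to last. In-progress results are printed, rounded to four significant digits, at each printed step — each reported value takes just one rounding — all derived quantities are carried in full float precision (the five compositions, net glass mass, the totals, the yield, LOI) from the batch weights at 1000 kg of glass, precisely as stated by the problem or the answer.
Target oxide masses per 1000 kg glaze:
  SrO: 9.059% × 1000 = 90.59 kg
  PbO: 1.586% × 1000 = 15.86 kg
  Al2O3: 3.977% × 1000 = 39.77 kg
  MgO: 1.549% × 1000 = 15.49 kg
  SiO2: 83.83% × 1000 = 838.3 kg
Per-oxide balance check with the batch weights as given, under the basis named above (each sum matches its target mass exact up to rounding of places):
  SrO: 128.7·0.7039 = 90.59 kg (target 90.59 kg)
  PbO: 15.88·0.9990 = 15.86 kg (target 15.86 kg)
  Al2O3: 811.8·0.003000 + 57.49·0.6494 = 39.77 kg (target 39.77 kg)
  MgO: 48.51·0.3193 = 15.49 kg (target 15.49 kg)
  SiO2: 48.51·0.6300 + 811.8·0.9950 = 838.3 kg (target 838.3 kg)
Glass-mass closure: batch total minus LOI = 1000 kg (oxide target masses add up to 1000 kg; the stated basis being 1000 kg — a pure rounding effect).
Whole-batch sum: Σ batch = 1062 kg; LOI loss = Σ batch·LOI = 62.36 kg; yield = glass ÷ total batch = 94.13%.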